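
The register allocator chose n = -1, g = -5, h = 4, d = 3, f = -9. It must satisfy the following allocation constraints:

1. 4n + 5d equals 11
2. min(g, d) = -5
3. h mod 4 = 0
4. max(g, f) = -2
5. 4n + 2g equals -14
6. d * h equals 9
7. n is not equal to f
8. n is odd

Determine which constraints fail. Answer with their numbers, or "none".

Constraints 4 and 6 are violated.

1. 4n + 5d = 4(-1) + 5(3) = 11  yes
2. min(-5, 3) = -5  yes
3. 4 mod 4 = 0  yes
4. max(-5, -9) = -5, not -2  no
5. 4n + 2g = 4(-1) + 2(-5) = -14  yes
6. d * h = 3 * 4 = 12, not 9  no
7. n = -1, f = -9; distinct  yes
8. n = -1 is odd  yes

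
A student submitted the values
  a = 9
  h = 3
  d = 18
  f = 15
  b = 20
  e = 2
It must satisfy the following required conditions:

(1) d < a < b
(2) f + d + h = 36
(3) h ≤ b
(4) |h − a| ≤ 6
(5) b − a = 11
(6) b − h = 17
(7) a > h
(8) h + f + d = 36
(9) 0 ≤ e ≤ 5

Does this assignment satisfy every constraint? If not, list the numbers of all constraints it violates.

Violated: 1.

(1) values 18, 9, 20; d = 18 is not < a = 9 — fails.
(2) f + d + h = 15 + 18 + 3 = 36 — holds.
(3) h = 3, b = 20; 3 ≤ 20 — holds.
(4) |3 − 9| = 6; 6 ≤ 6 — holds.
(5) b − a = 20 − 9 = 11 — holds.
(6) b − h = 20 − 3 = 17 — holds.
(7) a = 9, h = 3; 9 > 3 — holds.
(8) h + f + d = 3 + 15 + 18 = 36 — holds.
(9) e = 2 lies in [0, 5] — holds.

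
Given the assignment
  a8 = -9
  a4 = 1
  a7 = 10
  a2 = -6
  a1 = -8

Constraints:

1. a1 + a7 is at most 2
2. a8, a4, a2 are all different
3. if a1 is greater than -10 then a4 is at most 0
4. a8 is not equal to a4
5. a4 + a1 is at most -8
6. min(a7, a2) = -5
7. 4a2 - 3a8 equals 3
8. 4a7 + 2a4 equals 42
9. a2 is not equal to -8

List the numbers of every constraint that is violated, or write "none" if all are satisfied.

1. a1 + a7 = -8 + 10 = 2; 2 ≤ 2 — holds.
2. values -9, 1, -6 are pairwise distinct — holds.
3. a1 = -8 > -10, so we need a4 ≤ 0; but a4 = 1 > 0 — fails.
4. a8 = -9, a4 = 1; distinct — holds.
5. a4 + a1 = 1 + (-8) = -7; -7 > -8, bound -8 not met — fails.
6. min(10, -6) = -6, not -5 — fails.
7. 4a2 - 3a8 = 4(-6) - 3(-9) = 3 — holds.
8. 4a7 + 2a4 = 4(10) + 2(1) = 42 — holds.
9. a2 = -6, and -6 ≠ -8 — holds.

Violated: 3, 5, and 6.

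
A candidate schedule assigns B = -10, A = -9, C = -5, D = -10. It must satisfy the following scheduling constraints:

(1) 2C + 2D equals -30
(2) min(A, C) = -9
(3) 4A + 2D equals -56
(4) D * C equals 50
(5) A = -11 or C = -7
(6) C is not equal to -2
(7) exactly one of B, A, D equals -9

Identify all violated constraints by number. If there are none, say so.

Violated: 5.

(1) 2C + 2D = 2(-5) + 2(-10) = -30  ✔
(2) min(-9, -5) = -9  ✔
(3) 4A + 2D = 4(-9) + 2(-10) = -56  ✔
(4) D * C = -10 * (-5) = 50  ✔
(5) A = -9 ≠ -11 and C = -5 ≠ -7; both disjuncts false  ✘
(6) C = -5, and -5 ≠ -2  ✔
(7) B=-10, A=-9, D=-10; 1 of them equals -9  ✔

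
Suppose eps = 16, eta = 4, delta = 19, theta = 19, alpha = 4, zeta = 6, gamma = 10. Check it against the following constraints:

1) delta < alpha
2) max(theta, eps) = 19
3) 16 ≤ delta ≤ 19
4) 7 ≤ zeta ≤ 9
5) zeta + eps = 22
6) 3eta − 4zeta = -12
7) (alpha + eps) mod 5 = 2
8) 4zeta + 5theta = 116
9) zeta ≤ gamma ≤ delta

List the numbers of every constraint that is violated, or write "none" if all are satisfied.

1) delta = 19, alpha = 4; 19 ≥ 4 (want <) — does not hold.
2) max(19, 16) = 19 — holds.
3) delta = 19 lies in [16, 19] — holds.
4) zeta = 6 is outside [7, 9] — does not hold.
5) zeta + eps = 6 + 16 = 22 — holds.
6) 3eta − 4zeta = 3(4) − 4(6) = -12 — holds.
7) alpha + eps = 20; 20 mod 5 = 0, not 2 — does not hold.
8) 4zeta + 5theta = 4(6) + 5(19) = 119, not 116 — does not hold.
9) values 6 ≤ 10 ≤ 19 — holds.

Constraints 1, 4, 7, and 8 are violated.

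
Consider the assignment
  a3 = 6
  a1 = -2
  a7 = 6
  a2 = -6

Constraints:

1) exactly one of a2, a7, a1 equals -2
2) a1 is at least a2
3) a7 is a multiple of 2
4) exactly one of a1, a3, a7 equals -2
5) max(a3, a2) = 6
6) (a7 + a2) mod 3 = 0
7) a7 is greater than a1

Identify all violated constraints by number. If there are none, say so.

The assignment satisfies every constraint.

1) a2=-6, a7=6, a1=-2; 1 of them equals -2  ✔
2) a1 = -2, a2 = -6; -2 ≥ -6  ✔
3) 6 / 2 = 3, so 2 divides 6  ✔
4) a1=-2, a3=6, a7=6; 1 of them equals -2  ✔
5) max(6, -6) = 6  ✔
6) a7 + a2 = 0; 0 mod 3 = 0  ✔
7) a7 = 6, a1 = -2; 6 > -2  ✔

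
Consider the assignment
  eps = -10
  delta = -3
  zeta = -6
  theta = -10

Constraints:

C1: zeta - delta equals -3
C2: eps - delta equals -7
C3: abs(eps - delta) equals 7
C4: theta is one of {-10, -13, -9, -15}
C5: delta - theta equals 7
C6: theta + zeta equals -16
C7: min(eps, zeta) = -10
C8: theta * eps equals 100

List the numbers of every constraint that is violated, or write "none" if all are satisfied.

C1: zeta - delta = -6 - (-3) = -3 — holds.
C2: eps - delta = -10 - (-3) = -7 — holds.
C3: abs(-10 - (-3)) = 7 — holds.
C4: theta = -10 is in {-10, -13, -9, -15} — holds.
C5: delta - theta = -3 - (-10) = 7 — holds.
C6: theta + zeta = -10 + (-6) = -16 — holds.
C7: min(-10, -6) = -10 — holds.
C8: theta * eps = -10 * (-10) = 100 — holds.

None — every constraint holds.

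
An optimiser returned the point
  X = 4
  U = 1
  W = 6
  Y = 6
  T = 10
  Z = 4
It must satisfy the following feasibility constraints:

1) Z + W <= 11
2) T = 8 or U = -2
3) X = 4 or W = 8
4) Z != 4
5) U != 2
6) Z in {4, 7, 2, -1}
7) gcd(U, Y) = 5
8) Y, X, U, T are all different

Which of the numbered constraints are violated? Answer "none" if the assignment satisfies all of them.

No — constraints 2, 4, 7 are not satisfied.

1) Z + W = 4 + 6 = 10; 10 ≤ 11 — OK.
2) T = 10 ≠ 8 and U = 1 ≠ -2; both disjuncts false — violated.
3) X = 4 = 4 (first disjunct) — OK.
4) Z = 4, but 4 is required to differ — violated.
5) U = 1, and 1 ≠ 2 — OK.
6) Z = 4 is in {4, 7, 2, -1} — OK.
7) gcd(1, 6) = 1, not 5 — violated.
8) values 6, 4, 1, 10 are pairwise distinct — OK.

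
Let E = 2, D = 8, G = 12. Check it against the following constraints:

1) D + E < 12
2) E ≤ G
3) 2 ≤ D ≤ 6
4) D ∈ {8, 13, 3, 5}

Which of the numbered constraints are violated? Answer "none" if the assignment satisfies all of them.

1) D + E = 8 + 2 = 10; 10 < 12 — holds.
2) E = 2, G = 12; 2 ≤ 12 — holds.
3) D = 8 is outside [2, 6] — does not hold.
4) D = 8 is in {8, 13, 3, 5} — holds.

No — constraint 3 is not satisfied.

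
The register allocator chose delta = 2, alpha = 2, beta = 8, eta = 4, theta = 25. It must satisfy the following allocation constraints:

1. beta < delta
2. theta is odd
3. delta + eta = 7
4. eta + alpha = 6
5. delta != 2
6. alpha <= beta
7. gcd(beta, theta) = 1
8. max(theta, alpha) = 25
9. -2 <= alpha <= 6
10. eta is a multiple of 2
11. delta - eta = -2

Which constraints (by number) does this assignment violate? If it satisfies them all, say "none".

1. beta = 8, delta = 2; 8 ≥ 2 (want <)  FAIL
2. theta = 25 is odd  OK
3. delta + eta = 2 + 4 = 6, not 7  FAIL
4. eta + alpha = 4 + 2 = 6  OK
5. delta = 2, but 2 is required to differ  FAIL
6. alpha = 2, beta = 8; 2 ≤ 8  OK
7. gcd(8, 25) = 1  OK
8. max(25, 2) = 25  OK
9. alpha = 2 lies in [-2, 6]  OK
10. 4 / 2 = 2, so 2 divides 4  OK
11. delta - eta = 2 - 4 = -2  OK

Constraints 1, 3, and 5 do not hold.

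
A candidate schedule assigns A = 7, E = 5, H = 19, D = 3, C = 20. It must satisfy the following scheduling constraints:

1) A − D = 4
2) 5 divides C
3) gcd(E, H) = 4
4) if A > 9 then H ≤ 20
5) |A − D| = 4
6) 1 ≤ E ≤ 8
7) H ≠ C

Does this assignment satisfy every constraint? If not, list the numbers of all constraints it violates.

1) A − D = 7 − 3 = 4  true
2) 20 / 5 = 4, so 5 divides 20  true
3) gcd(5, 19) = 1, not 4  false
4) A = 7, not > 9; antecedent false, conditional vacuously true  true
5) |7 − 3| = 4  true
6) E = 5 lies in [1, 8]  true
7) H = 19, C = 20; distinct  true

Constraint 3 does not hold.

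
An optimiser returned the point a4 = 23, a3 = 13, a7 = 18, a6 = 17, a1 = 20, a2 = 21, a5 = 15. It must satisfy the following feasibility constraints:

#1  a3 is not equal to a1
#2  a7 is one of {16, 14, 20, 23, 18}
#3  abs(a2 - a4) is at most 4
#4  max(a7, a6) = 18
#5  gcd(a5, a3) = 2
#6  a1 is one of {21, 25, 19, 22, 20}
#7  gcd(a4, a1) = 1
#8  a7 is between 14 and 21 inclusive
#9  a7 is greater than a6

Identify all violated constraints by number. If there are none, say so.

No — constraint 5 is not satisfied.

#1 a3 = 13, a1 = 20; distinct — holds.
#2 a7 = 18 is in {16, 14, 20, 23, 18} — holds.
#3 abs(21 - 23) = 2; 2 ≤ 4 — holds.
#4 max(18, 17) = 18 — holds.
#5 gcd(15, 13) = 1, not 2 — does not hold.
#6 a1 = 20 is in {21, 25, 19, 22, 20} — holds.
#7 gcd(23, 20) = 1 — holds.
#8 a7 = 18 lies in [14, 21] — holds.
#9 a7 = 18, a6 = 17; 18 > 17 — holds.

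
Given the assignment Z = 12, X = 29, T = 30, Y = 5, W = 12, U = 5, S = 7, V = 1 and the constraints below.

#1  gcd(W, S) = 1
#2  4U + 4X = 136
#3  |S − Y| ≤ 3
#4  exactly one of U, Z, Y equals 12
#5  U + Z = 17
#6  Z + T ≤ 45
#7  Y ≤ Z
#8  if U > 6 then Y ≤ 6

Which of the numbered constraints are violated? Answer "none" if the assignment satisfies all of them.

#1 gcd(12, 7) = 1  ✓
#2 4U + 4X = 4(5) + 4(29) = 136  ✓
#3 |7 − 5| = 2; 2 ≤ 3  ✓
#4 U=5, Z=12, Y=5; 1 of them equals 12  ✓
#5 U + Z = 5 + 12 = 17  ✓
#6 Z + T = 12 + 30 = 42; 42 ≤ 45  ✓
#7 Y = 5, Z = 12; 5 ≤ 12  ✓
#8 U = 5, not > 6; antecedent false, conditional vacuously true  ✓

No violations.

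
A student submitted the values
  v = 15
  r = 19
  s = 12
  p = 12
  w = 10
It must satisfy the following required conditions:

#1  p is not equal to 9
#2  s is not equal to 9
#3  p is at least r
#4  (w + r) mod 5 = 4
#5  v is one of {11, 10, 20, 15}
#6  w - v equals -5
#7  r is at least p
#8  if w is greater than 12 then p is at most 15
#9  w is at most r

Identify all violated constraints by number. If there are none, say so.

#1 p = 12, and 12 ≠ 9  holds
#2 s = 12, and 12 ≠ 9  holds
#3 p = 12, r = 19; 12 < 19 (want ≥)  fails
#4 w + r = 29; 29 mod 5 = 4  holds
#5 v = 15 is in {11, 10, 20, 15}  holds
#6 w - v = 10 - 15 = -5  holds
#7 r = 19, p = 12; 19 ≥ 12  holds
#8 w = 10, not > 12; antecedent false, conditional vacuously true  holds
#9 w = 10, r = 19; 10 ≤ 19  holds

Constraint 3 is violated.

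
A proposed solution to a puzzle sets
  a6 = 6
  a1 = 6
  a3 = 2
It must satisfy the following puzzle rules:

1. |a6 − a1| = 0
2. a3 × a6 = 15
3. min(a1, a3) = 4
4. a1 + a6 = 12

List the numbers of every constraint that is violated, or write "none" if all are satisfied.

1. |6 − 6| = 0 — holds.
2. a3 × a6 = 2 × 6 = 12, not 15 — fails.
3. min(6, 2) = 2, not 4 — fails.
4. a1 + a6 = 6 + 6 = 12 — holds.

Violated: 2 and 3.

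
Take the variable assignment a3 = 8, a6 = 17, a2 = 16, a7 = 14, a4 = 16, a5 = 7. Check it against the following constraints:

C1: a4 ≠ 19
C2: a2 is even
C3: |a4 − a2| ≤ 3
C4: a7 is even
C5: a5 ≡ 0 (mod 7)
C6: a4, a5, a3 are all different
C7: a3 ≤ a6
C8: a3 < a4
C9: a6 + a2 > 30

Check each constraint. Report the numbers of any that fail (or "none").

C1: a4 = 16, and 16 ≠ 19 — OK.
C2: a2 = 16 is even — OK.
C3: |16 − 16| = 0; 0 ≤ 3 — OK.
C4: a7 = 14 is even — OK.
C5: 7 mod 7 = 0 — OK.
C6: values 16, 7, 8 are pairwise distinct — OK.
C7: a3 = 8, a6 = 17; 8 ≤ 17 — OK.
C8: a3 = 8, a4 = 16; 8 < 16 — OK.
C9: a6 + a2 = 17 + 16 = 33; 33 > 30 — OK.

All constraints are satisfied.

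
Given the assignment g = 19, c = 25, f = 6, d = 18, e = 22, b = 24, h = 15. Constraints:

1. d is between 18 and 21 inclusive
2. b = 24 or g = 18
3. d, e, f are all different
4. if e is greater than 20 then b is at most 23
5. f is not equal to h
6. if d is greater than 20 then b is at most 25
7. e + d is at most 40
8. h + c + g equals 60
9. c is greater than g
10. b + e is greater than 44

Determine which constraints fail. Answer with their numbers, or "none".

Violated: 4 and 8.

1. d = 18 lies in [18, 21] — holds.
2. b = 24 = 24 (first disjunct) — holds.
3. values 18, 22, 6 are pairwise distinct — holds.
4. e = 22 > 20, so we need b ≤ 23; but b = 24 > 23 — fails.
5. f = 6, h = 15; distinct — holds.
6. d = 18, not > 20; antecedent false, conditional vacuously true — holds.
7. e + d = 22 + 18 = 40; 40 ≤ 40 — holds.
8. h + c + g = 15 + 25 + 19 = 59, not 60 — fails.
9. c = 25, g = 19; 25 > 19 — holds.
10. b + e = 24 + 22 = 46; 46 > 44 — holds.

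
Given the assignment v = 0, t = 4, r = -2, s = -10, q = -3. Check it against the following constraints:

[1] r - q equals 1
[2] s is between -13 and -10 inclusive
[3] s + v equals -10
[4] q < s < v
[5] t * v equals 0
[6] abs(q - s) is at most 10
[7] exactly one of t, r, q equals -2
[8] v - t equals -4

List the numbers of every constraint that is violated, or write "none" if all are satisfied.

Violated: 4.

[1] r - q = -2 - (-3) = 1 — OK.
[2] s = -10 lies in [-13, -10] — OK.
[3] s + v = -10 + 0 = -10 — OK.
[4] values -3, -10, 0; q = -3 is not < s = -10 — violated.
[5] t * v = 4 * 0 = 0 — OK.
[6] abs(-3 - (-10)) = 7; 7 ≤ 10 — OK.
[7] t=4, r=-2, q=-3; 1 of them equals -2 — OK.
[8] v - t = 0 - 4 = -4 — OK.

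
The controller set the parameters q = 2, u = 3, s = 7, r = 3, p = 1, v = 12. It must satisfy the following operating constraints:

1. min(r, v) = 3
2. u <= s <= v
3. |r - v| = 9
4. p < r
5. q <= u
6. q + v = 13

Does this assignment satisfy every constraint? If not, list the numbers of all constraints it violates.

1. min(3, 12) = 3  ✓
2. values 3 <= 7 <= 12  ✓
3. |3 - 12| = 9  ✓
4. p = 1, r = 3; 1 < 3  ✓
5. q = 2, u = 3; 2 ≤ 3  ✓
6. q + v = 2 + 12 = 14, not 13  ✗

Violated: 6.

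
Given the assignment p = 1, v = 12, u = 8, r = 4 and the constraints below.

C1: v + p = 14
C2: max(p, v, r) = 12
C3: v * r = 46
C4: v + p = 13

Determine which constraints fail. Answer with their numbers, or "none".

Constraints 1 and 3 do not hold.

C1: v + p = 12 + 1 = 13, not 14  ✗
C2: max(1, 12, 4) = 12  ✓
C3: v * r = 12 * 4 = 48, not 46  ✗
C4: v + p = 12 + 1 = 13  ✓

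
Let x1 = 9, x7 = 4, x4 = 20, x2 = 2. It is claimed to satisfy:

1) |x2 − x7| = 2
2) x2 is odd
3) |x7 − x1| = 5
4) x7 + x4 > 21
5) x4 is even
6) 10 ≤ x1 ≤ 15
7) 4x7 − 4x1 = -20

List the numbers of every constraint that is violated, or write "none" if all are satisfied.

1) |2 − 4| = 2  true
2) x2 = 2 is even  false
3) |4 − 9| = 5  true
4) x7 + x4 = 4 + 20 = 24; 24 > 21  true
5) x4 = 20 is even  true
6) x1 = 9 is outside [10, 15]  false
7) 4x7 − 4x1 = 4(4) − 4(9) = -20  true

The assignment fails constraints 2 and 6.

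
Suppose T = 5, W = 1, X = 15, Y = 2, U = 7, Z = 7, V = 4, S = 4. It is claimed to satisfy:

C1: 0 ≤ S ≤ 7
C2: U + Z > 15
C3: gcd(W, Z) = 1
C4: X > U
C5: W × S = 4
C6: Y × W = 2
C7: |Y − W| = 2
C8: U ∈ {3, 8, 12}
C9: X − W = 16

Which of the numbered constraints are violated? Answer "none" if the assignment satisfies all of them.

Constraints 2, 7, 8, and 9 are violated.

C1: S = 4 lies in [0, 7] — holds.
C2: U + Z = 7 + 7 = 14; 14 ≤ 15, bound 15 not met — does not hold.
C3: gcd(1, 7) = 1 — holds.
C4: X = 15, U = 7; 15 > 7 — holds.
C5: W × S = 1 × 4 = 4 — holds.
C6: Y × W = 2 × 1 = 2 — holds.
C7: |2 − 1| = 1, not 2 — does not hold.
C8: U = 7 is not in {3, 8, 12} — does not hold.
C9: X − W = 15 − 1 = 14, not 16 — does not hold.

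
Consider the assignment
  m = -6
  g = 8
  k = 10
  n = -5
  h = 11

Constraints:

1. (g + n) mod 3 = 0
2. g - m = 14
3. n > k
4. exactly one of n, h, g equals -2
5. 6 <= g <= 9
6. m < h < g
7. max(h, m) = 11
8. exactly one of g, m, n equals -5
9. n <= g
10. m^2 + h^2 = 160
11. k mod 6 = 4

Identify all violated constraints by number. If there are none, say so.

The assignment fails constraints 3, 4, 6, and 10.

1. g + n = 3; 3 mod 3 = 0  ✓
2. g - m = 8 - (-6) = 14  ✓
3. n = -5, k = 10; -5 ≤ 10 (want >)  ✗
4. n=-5, h=11, g=8; 0 of them equal -2, not exactly one  ✗
5. g = 8 lies in [6, 9]  ✓
6. values -6, 11, 8; h = 11 is not < g = 8  ✗
7. max(11, -6) = 11  ✓
8. g=8, m=-6, n=-5; 1 of them equals -5  ✓
9. n = -5, g = 8; -5 ≤ 8  ✓
10. m^2 + h^2 = (-6)^2 + 11^2 = 36 + 121 = 157, not 160  ✗
11. 10 mod 6 = 4  ✓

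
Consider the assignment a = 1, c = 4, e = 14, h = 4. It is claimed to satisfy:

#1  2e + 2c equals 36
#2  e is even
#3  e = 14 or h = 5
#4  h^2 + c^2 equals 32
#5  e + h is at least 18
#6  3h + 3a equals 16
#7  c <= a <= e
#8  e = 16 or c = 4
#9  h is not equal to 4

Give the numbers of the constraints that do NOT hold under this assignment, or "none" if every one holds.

#1 2e + 2c = 2(14) + 2(4) = 36 — OK.
#2 e = 14 is even — OK.
#3 e = 14 = 14 (first disjunct) — OK.
#4 h^2 + c^2 = 4^2 + 4^2 = 16 + 16 = 32 — OK.
#5 e + h = 14 + 4 = 18; 18 ≥ 18 — OK.
#6 3h + 3a = 3(4) + 3(1) = 15, not 16 — violated.
#7 values 4, 1, 14; c = 4 is not <= a = 1 — violated.
#8 e = 14 ≠ 16, but c = 4 = 4 (second disjunct) — OK.
#9 h = 4, but 4 is required to differ — violated.

Constraints 6, 7, and 9 are violated.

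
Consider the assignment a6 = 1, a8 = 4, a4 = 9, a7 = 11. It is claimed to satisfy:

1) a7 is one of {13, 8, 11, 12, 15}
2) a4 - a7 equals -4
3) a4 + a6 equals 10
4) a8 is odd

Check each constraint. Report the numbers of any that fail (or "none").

1) a7 = 11 is in {13, 8, 11, 12, 15} — holds.
2) a4 - a7 = 9 - 11 = -2, not -4 — does not hold.
3) a4 + a6 = 9 + 1 = 10 — holds.
4) a8 = 4 is even — does not hold.

The assignment fails constraints 2, 4.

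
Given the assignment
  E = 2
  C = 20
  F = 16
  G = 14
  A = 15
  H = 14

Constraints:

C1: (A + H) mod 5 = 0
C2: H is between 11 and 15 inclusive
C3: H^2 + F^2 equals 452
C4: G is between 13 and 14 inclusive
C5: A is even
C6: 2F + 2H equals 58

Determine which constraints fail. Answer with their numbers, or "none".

Violated: 1, 5, 6.

C1: A + H = 29; 29 mod 5 = 4, not 0  no
C2: H = 14 lies in [11, 15]  yes
C3: H^2 + F^2 = 14^2 + 16^2 = 196 + 256 = 452  yes
C4: G = 14 lies in [13, 14]  yes
C5: A = 15 is odd  no
C6: 2F + 2H = 2(16) + 2(14) = 60, not 58  no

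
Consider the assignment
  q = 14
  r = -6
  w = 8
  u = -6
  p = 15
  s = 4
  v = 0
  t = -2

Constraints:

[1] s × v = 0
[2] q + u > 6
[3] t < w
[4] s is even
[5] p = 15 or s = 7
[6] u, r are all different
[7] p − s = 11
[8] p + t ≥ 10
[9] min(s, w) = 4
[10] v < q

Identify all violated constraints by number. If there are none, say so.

Constraint 6 does not hold.

[1] s × v = 4 × 0 = 0 — satisfied.
[2] q + u = 14 + (-6) = 8; 8 > 6 — satisfied.
[3] t = -2, w = 8; -2 < 8 — satisfied.
[4] s = 4 is even — satisfied.
[5] p = 15 = 15 (first disjunct) — satisfied.
[6] u = r = -6, not all different — violated.
[7] p − s = 15 − 4 = 11 — satisfied.
[8] p + t = 15 + (-2) = 13; 13 ≥ 10 — satisfied.
[9] min(4, 8) = 4 — satisfied.
[10] v = 0, q = 14; 0 < 14 — satisfied.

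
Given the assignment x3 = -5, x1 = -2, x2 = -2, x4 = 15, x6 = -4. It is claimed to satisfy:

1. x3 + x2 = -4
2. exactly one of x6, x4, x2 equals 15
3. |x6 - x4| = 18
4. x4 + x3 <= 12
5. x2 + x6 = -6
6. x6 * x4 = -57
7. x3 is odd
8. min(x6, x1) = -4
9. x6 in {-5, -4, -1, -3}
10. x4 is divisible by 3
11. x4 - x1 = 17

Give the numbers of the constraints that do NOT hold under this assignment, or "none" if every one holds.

No — constraints 1, 3, 6 are not satisfied.

1. x3 + x2 = -5 + (-2) = -7, not -4 — violated.
2. x6=-4, x4=15, x2=-2; 1 of them equals 15 — satisfied.
3. |-4 - 15| = 19, not 18 — violated.
4. x4 + x3 = 15 + (-5) = 10; 10 ≤ 12 — satisfied.
5. x2 + x6 = -2 + (-4) = -6 — satisfied.
6. x6 * x4 = -4 * 15 = -60, not -57 — violated.
7. x3 = -5 is odd — satisfied.
8. min(-4, -2) = -4 — satisfied.
9. x6 = -4 is in {-5, -4, -1, -3} — satisfied.
10. 15 / 3 = 5, so 3 divides 15 — satisfied.
11. x4 - x1 = 15 - (-2) = 17 — satisfied.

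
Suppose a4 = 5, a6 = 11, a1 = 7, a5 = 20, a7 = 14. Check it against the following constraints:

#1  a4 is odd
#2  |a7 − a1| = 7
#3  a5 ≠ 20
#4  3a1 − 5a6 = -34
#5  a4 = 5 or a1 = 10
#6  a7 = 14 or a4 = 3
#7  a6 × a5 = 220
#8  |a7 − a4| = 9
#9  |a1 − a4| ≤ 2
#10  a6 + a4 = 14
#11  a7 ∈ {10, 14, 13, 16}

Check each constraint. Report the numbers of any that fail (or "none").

#1 a4 = 5 is odd — holds.
#2 |14 − 7| = 7 — holds.
#3 a5 = 20, but 20 is required to differ — does not hold.
#4 3a1 − 5a6 = 3(7) − 5(11) = -34 — holds.
#5 a4 = 5 = 5 (first disjunct) — holds.
#6 a7 = 14 = 14 (first disjunct) — holds.
#7 a6 × a5 = 11 × 20 = 220 — holds.
#8 |14 − 5| = 9 — holds.
#9 |7 − 5| = 2; 2 ≤ 2 — holds.
#10 a6 + a4 = 11 + 5 = 16, not 14 — does not hold.
#11 a7 = 14 is in {10, 14, 13, 16} — holds.

The assignment fails constraints 3 and 10.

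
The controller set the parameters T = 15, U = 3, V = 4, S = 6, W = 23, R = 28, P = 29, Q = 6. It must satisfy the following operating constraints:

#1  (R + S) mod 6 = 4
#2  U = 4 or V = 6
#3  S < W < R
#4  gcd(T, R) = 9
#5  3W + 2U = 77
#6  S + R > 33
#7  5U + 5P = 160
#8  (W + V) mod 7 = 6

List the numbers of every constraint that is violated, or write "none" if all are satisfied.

#1 R + S = 34; 34 mod 6 = 4  true
#2 U = 3 ≠ 4 and V = 4 ≠ 6; both disjuncts false  false
#3 values 6 < 23 < 28  true
#4 gcd(15, 28) = 1, not 9  false
#5 3W + 2U = 3(23) + 2(3) = 75, not 77  false
#6 S + R = 6 + 28 = 34; 34 > 33  true
#7 5U + 5P = 5(3) + 5(29) = 160  true
#8 W + V = 27; 27 mod 7 = 6  true

No — constraints 2, 4, 5 are not satisfied.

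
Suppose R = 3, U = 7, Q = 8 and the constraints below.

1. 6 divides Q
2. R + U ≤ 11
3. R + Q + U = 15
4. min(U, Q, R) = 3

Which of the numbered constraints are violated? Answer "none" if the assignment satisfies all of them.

1. 8 = 6×1 + 2, so 6 does not divide 8 — violated.
2. R + U = 3 + 7 = 10; 10 ≤ 11 — satisfied.
3. R + Q + U = 3 + 8 + 7 = 18, not 15 — violated.
4. min(7, 8, 3) = 3 — satisfied.

No — constraints 1 and 3 are not satisfied.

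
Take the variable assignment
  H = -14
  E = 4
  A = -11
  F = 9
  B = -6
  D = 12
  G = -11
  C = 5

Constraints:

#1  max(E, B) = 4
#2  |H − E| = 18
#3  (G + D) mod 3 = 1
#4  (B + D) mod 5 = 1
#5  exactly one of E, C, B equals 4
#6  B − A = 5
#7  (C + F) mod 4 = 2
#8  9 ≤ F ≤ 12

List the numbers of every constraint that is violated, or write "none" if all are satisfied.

#1 max(4, -6) = 4 — satisfied.
#2 |-14 − 4| = 18 — satisfied.
#3 G + D = 1; 1 mod 3 = 1 — satisfied.
#4 B + D = 6; 6 mod 5 = 1 — satisfied.
#5 E=4, C=5, B=-6; 1 of them equals 4 — satisfied.
#6 B − A = -6 − (-11) = 5 — satisfied.
#7 C + F = 14; 14 mod 4 = 2 — satisfied.
#8 F = 9 lies in [9, 12] — satisfied.

No violations.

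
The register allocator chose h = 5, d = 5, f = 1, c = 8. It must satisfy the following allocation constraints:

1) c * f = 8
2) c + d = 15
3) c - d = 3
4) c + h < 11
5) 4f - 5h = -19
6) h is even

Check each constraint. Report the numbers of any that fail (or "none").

1) c * f = 8 * 1 = 8  ✔
2) c + d = 8 + 5 = 13, not 15  ✘
3) c - d = 8 - 5 = 3  ✔
4) c + h = 8 + 5 = 13; 13 ≥ 11, bound 11 not met  ✘
5) 4f - 5h = 4(1) - 5(5) = -21, not -19  ✘
6) h = 5 is odd  ✘

Violated: 2, 4, 5, and 6.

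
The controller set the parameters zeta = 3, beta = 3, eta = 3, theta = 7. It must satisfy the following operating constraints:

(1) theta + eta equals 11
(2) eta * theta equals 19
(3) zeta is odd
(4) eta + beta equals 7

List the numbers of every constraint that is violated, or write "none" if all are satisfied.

(1) theta + eta = 7 + 3 = 10, not 11  ✘
(2) eta * theta = 3 * 7 = 21, not 19  ✘
(3) zeta = 3 is odd  ✔
(4) eta + beta = 3 + 3 = 6, not 7  ✘

No — constraints 1, 2, 4 are not satisfied.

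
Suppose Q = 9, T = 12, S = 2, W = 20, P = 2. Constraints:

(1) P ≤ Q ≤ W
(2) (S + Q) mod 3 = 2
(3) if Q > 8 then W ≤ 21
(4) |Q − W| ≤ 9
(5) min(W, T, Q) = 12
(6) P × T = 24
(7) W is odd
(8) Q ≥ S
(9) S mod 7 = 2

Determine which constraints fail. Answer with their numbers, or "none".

(1) values 2 ≤ 9 ≤ 20 — OK.
(2) S + Q = 11; 11 mod 3 = 2 — OK.
(3) Q = 9 > 8, so we need W ≤ 21; W = 20 ≤ 21 — OK.
(4) |9 − 20| = 11; 11 > 9, exceeds bound 9 — violated.
(5) min(20, 12, 9) = 9, not 12 — violated.
(6) P × T = 2 × 12 = 24 — OK.
(7) W = 20 is even — violated.
(8) Q = 9, S = 2; 9 ≥ 2 — OK.
(9) 2 mod 7 = 2 — OK.

The assignment fails constraints 4, 5, 7.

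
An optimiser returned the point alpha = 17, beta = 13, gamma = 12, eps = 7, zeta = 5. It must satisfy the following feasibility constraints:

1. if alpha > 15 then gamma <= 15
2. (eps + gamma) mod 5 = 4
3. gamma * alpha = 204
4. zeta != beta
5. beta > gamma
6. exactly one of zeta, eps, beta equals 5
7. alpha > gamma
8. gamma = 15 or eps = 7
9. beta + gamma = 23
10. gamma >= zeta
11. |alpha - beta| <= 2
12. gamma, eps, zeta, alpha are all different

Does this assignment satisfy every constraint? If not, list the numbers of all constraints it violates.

1. alpha = 17 > 15, so we need gamma ≤ 15; gamma = 12 ≤ 15 — holds.
2. eps + gamma = 19; 19 mod 5 = 4 — holds.
3. gamma * alpha = 12 * 17 = 204 — holds.
4. zeta = 5, beta = 13; distinct — holds.
5. beta = 13, gamma = 12; 13 > 12 — holds.
6. zeta=5, eps=7, beta=13; 1 of them equals 5 — holds.
7. alpha = 17, gamma = 12; 17 > 12 — holds.
8. gamma = 12 ≠ 15, but eps = 7 = 7 (second disjunct) — holds.
9. beta + gamma = 13 + 12 = 25, not 23 — fails.
10. gamma = 12, zeta = 5; 12 ≥ 5 — holds.
11. |17 - 13| = 4; 4 > 2, exceeds bound 2 — fails.
12. values 12, 7, 5, 17 are pairwise distinct — holds.

No — constraints 9, 11 are not satisfied.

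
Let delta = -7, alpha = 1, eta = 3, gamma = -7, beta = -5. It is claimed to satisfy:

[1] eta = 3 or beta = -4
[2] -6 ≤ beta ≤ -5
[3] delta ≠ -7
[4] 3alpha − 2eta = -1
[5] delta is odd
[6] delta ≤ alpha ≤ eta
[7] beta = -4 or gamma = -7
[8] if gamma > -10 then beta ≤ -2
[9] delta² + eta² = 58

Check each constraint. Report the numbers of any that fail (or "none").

[1] eta = 3 = 3 (first disjunct) — holds.
[2] beta = -5 lies in [-6, -5] — holds.
[3] delta = -7, but -7 is required to differ — does not hold.
[4] 3alpha − 2eta = 3(1) − 2(3) = -3, not -1 — does not hold.
[5] delta = -7 is odd — holds.
[6] values -7 ≤ 1 ≤ 3 — holds.
[7] beta = -5 ≠ -4, but gamma = -7 = -7 (second disjunct) — holds.
[8] gamma = -7 > -10, so we need beta ≤ -2; beta = -5 ≤ -2 — holds.
[9] delta² + eta² = (-7)² + 3² = 49 + 9 = 58 — holds.

The assignment fails constraints 3 and 4.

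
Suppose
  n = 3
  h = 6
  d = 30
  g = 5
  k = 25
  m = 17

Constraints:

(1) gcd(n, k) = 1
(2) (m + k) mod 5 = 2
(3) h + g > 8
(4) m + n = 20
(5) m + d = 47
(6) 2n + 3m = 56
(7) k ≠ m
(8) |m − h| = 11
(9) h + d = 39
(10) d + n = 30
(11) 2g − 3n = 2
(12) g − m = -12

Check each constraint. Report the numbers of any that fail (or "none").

(1) gcd(3, 25) = 1 — holds.
(2) m + k = 42; 42 mod 5 = 2 — holds.
(3) h + g = 6 + 5 = 11; 11 > 8 — holds.
(4) m + n = 17 + 3 = 20 — holds.
(5) m + d = 17 + 30 = 47 — holds.
(6) 2n + 3m = 2(3) + 3(17) = 57, not 56 — fails.
(7) k = 25, m = 17; distinct — holds.
(8) |17 − 6| = 11 — holds.
(9) h + d = 6 + 30 = 36, not 39 — fails.
(10) d + n = 30 + 3 = 33, not 30 — fails.
(11) 2g − 3n = 2(5) − 3(3) = 1, not 2 — fails.
(12) g − m = 5 − 17 = -12 — holds.

Constraints 6, 9, 10, and 11 are violated.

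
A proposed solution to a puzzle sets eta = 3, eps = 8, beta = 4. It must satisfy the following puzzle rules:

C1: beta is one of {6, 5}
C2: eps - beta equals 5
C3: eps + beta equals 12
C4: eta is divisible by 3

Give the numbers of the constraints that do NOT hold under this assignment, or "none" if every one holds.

Constraints 1 and 2 do not hold.

C1: beta = 4 is not in {6, 5} — violated.
C2: eps - beta = 8 - 4 = 4, not 5 — violated.
C3: eps + beta = 8 + 4 = 12 — satisfied.
C4: 3 / 3 = 1, so 3 divides 3 — satisfied.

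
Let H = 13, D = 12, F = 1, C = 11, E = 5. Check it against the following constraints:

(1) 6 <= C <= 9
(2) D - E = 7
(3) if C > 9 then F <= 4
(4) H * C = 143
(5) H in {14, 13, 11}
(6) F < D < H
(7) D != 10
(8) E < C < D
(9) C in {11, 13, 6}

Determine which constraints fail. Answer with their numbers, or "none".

Violated: 1.

(1) C = 11 is outside [6, 9]  false
(2) D - E = 12 - 5 = 7  true
(3) C = 11 > 9, so we need F ≤ 4; F = 1 ≤ 4  true
(4) H * C = 13 * 11 = 143  true
(5) H = 13 is in {14, 13, 11}  true
(6) values 1 < 12 < 13  true
(7) D = 12, and 12 ≠ 10  true
(8) values 5 < 11 < 12  true
(9) C = 11 is in {11, 13, 6}  true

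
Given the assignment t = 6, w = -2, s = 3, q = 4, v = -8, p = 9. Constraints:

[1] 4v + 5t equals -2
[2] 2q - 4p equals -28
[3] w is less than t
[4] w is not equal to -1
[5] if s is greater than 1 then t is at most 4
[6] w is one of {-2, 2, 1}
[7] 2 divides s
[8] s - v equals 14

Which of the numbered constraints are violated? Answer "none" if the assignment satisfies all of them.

[1] 4v + 5t = 4(-8) + 5(6) = -2  OK
[2] 2q - 4p = 2(4) - 4(9) = -28  OK
[3] w = -2, t = 6; -2 < 6  OK
[4] w = -2, and -2 ≠ -1  OK
[5] s = 3 > 1, so we need t ≤ 4; but t = 6 > 4  FAIL
[6] w = -2 is in {-2, 2, 1}  OK
[7] 3 = 2*1 + 1, so 2 does not divide 3  FAIL
[8] s - v = 3 - (-8) = 11, not 14  FAIL

The assignment fails constraints 5, 7, 8.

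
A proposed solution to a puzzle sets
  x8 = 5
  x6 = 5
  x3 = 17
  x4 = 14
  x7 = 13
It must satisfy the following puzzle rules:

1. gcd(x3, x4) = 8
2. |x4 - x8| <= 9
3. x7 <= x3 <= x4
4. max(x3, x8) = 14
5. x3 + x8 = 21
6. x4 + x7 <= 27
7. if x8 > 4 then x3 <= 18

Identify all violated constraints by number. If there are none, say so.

1. gcd(17, 14) = 1, not 8  no
2. |14 - 5| = 9; 9 ≤ 9  yes
3. values 13, 17, 14; x3 = 17 is not <= x4 = 14  no
4. max(17, 5) = 17, not 14  no
5. x3 + x8 = 17 + 5 = 22, not 21  no
6. x4 + x7 = 14 + 13 = 27; 27 ≤ 27  yes
7. x8 = 5 > 4, so we need x3 ≤ 18; x3 = 17 ≤ 18  yes

The assignment fails constraints 1, 3, 4, 5.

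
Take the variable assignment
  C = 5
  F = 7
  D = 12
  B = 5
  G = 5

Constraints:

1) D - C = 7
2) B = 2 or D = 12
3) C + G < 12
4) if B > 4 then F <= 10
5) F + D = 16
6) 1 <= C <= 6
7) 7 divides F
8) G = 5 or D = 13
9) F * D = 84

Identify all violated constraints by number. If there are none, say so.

Constraint 5 is violated.

1) D - C = 12 - 5 = 7 — satisfied.
2) B = 5 ≠ 2, but D = 12 = 12 (second disjunct) — satisfied.
3) C + G = 5 + 5 = 10; 10 < 12 — satisfied.
4) B = 5 > 4, so we need F ≤ 10; F = 7 ≤ 10 — satisfied.
5) F + D = 7 + 12 = 19, not 16 — violated.
6) C = 5 lies in [1, 6] — satisfied.
7) 7 / 7 = 1, so 7 divides 7 — satisfied.
8) G = 5 = 5 (first disjunct) — satisfied.
9) F * D = 7 * 12 = 84 — satisfied.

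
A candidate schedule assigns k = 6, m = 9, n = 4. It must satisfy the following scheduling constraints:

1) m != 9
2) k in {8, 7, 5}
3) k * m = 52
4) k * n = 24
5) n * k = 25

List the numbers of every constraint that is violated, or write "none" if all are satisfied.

1) m = 9, but 9 is required to differ — violated.
2) k = 6 is not in {8, 7, 5} — violated.
3) k * m = 6 * 9 = 54, not 52 — violated.
4) k * n = 6 * 4 = 24 — OK.
5) n * k = 4 * 6 = 24, not 25 — violated.

Violated: 1, 2, 3, and 5.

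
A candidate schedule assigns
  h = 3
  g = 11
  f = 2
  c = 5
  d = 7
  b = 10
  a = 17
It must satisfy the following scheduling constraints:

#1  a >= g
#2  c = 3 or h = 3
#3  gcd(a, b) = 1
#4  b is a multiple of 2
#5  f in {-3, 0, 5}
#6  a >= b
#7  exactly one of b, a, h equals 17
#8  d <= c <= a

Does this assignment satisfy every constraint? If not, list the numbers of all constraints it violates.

#1 a = 17, g = 11; 17 ≥ 11 — holds.
#2 c = 5 ≠ 3, but h = 3 = 3 (second disjunct) — holds.
#3 gcd(17, 10) = 1 — holds.
#4 10 / 2 = 5, so 2 divides 10 — holds.
#5 f = 2 is not in {-3, 0, 5} — fails.
#6 a = 17, b = 10; 17 ≥ 10 — holds.
#7 b=10, a=17, h=3; 1 of them equals 17 — holds.
#8 values 7, 5, 17; d = 7 is not <= c = 5 — fails.

The assignment fails constraints 5, 8.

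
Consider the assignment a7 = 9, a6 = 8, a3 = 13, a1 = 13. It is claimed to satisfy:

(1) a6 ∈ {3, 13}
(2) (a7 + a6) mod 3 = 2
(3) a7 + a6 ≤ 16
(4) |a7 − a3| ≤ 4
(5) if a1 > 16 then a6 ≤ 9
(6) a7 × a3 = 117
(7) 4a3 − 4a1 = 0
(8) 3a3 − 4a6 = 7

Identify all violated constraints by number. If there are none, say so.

(1) a6 = 8 is not in {3, 13}  ✘
(2) a7 + a6 = 17; 17 mod 3 = 2  ✔
(3) a7 + a6 = 9 + 8 = 17; 17 > 16, bound 16 not met  ✘
(4) |9 − 13| = 4; 4 ≤ 4  ✔
(5) a1 = 13, not > 16; antecedent false, conditional vacuously true  ✔
(6) a7 × a3 = 9 × 13 = 117  ✔
(7) 4a3 − 4a1 = 4(13) − 4(13) = 0  ✔
(8) 3a3 − 4a6 = 3(13) − 4(8) = 7  ✔

Violated: 1 and 3.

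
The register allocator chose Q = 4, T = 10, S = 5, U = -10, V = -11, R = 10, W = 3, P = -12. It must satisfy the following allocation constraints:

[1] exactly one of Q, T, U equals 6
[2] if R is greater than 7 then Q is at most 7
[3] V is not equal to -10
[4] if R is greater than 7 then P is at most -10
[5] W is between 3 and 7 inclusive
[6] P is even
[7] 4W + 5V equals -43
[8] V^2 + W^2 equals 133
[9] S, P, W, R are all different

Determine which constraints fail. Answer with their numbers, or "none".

No — constraints 1 and 8 are not satisfied.

[1] Q=4, T=10, U=-10; 0 of them equal 6, not exactly one — fails.
[2] R = 10 > 7, so we need Q ≤ 7; Q = 4 ≤ 7 — holds.
[3] V = -11, and -11 ≠ -10 — holds.
[4] R = 10 > 7, so we need P ≤ -10; P = -12 ≤ -10 — holds.
[5] W = 3 lies in [3, 7] — holds.
[6] P = -12 is even — holds.
[7] 4W + 5V = 4(3) + 5(-11) = -43 — holds.
[8] V^2 + W^2 = (-11)^2 + 3^2 = 121 + 9 = 130, not 133 — fails.
[9] values 5, -12, 3, 10 are pairwise distinct — holds.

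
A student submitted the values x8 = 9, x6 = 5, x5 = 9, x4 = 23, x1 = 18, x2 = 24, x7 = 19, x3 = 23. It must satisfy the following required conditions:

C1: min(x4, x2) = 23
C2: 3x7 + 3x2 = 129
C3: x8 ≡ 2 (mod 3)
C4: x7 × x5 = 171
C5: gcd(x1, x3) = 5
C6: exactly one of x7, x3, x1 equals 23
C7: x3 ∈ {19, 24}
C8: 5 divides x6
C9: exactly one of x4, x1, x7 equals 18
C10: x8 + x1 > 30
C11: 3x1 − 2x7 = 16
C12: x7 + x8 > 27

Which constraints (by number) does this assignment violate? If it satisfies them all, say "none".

The assignment fails constraints 3, 5, 7, 10.

C1: min(23, 24) = 23 — holds.
C2: 3x7 + 3x2 = 3(19) + 3(24) = 129 — holds.
C3: 9 mod 3 = 0, not 2 — does not hold.
C4: x7 × x5 = 19 × 9 = 171 — holds.
C5: gcd(18, 23) = 1, not 5 — does not hold.
C6: x7=19, x3=23, x1=18; 1 of them equals 23 — holds.
C7: x3 = 23 is not in {19, 24} — does not hold.
C8: 5 / 5 = 1, so 5 divides 5 — holds.
C9: x4=23, x1=18, x7=19; 1 of them equals 18 — holds.
C10: x8 + x1 = 9 + 18 = 27; 27 ≤ 30, bound 30 not met — does not hold.
C11: 3x1 − 2x7 = 3(18) − 2(19) = 16 — holds.
C12: x7 + x8 = 19 + 9 = 28; 28 > 27 — holds.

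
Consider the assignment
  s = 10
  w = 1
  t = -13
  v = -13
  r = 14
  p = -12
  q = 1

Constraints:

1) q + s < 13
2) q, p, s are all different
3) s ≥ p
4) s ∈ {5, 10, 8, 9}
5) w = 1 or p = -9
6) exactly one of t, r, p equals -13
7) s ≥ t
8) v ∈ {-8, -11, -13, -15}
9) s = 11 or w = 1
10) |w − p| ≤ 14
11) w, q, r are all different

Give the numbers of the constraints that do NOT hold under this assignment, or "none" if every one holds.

Violated: 11.

1) q + s = 1 + 10 = 11; 11 < 13  true
2) values 1, -12, 10 are pairwise distinct  true
3) s = 10, p = -12; 10 ≥ -12  true
4) s = 10 is in {5, 10, 8, 9}  true
5) w = 1 = 1 (first disjunct)  true
6) t=-13, r=14, p=-12; 1 of them equals -13  true
7) s = 10, t = -13; 10 ≥ -13  true
8) v = -13 is in {-8, -11, -13, -15}  true
9) s = 10 ≠ 11, but w = 1 = 1 (second disjunct)  true
10) |1 − (-12)| = 13; 13 ≤ 14  true
11) w = q = 1, not all different  false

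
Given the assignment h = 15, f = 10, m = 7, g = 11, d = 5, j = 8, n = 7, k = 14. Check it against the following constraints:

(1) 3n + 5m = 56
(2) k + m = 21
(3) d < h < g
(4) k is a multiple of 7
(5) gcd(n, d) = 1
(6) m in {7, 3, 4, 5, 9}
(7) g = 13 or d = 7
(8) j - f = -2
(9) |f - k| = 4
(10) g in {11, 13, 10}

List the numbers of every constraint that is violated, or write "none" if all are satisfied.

Constraints 3 and 7 do not hold.

(1) 3n + 5m = 3(7) + 5(7) = 56  ✓
(2) k + m = 14 + 7 = 21  ✓
(3) values 5, 15, 11; h = 15 is not < g = 11  ✗
(4) 14 / 7 = 2, so 7 divides 14  ✓
(5) gcd(7, 5) = 1  ✓
(6) m = 7 is in {7, 3, 4, 5, 9}  ✓
(7) g = 11 ≠ 13 and d = 5 ≠ 7; both disjuncts false  ✗
(8) j - f = 8 - 10 = -2  ✓
(9) |10 - 14| = 4  ✓
(10) g = 11 is in {11, 13, 10}  ✓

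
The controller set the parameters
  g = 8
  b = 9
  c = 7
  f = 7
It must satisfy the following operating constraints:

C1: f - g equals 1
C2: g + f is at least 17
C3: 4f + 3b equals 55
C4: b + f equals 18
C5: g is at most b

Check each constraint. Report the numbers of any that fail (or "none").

Constraints 1, 2, 4 do not hold.

C1: f - g = 7 - 8 = -1, not 1 — fails.
C2: g + f = 8 + 7 = 15; 15 < 17, bound 17 not met — fails.
C3: 4f + 3b = 4(7) + 3(9) = 55 — holds.
C4: b + f = 9 + 7 = 16, not 18 — fails.
C5: g = 8, b = 9; 8 ≤ 9 — holds.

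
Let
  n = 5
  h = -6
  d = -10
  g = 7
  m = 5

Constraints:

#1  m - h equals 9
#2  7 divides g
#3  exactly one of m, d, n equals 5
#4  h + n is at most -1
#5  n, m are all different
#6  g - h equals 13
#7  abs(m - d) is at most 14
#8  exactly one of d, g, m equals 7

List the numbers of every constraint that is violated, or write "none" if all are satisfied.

#1 m - h = 5 - (-6) = 11, not 9 — violated.
#2 7 / 7 = 1, so 7 divides 7 — satisfied.
#3 m=5, d=-10, n=5; 2 of them equal 5, not exactly one — violated.
#4 h + n = -6 + 5 = -1; -1 ≤ -1 — satisfied.
#5 n = m = 5, not all different — violated.
#6 g - h = 7 - (-6) = 13 — satisfied.
#7 abs(5 - (-10)) = 15; 15 > 14, exceeds bound 14 — violated.
#8 d=-10, g=7, m=5; 1 of them equals 7 — satisfied.

The assignment fails constraints 1, 3, 5, and 7.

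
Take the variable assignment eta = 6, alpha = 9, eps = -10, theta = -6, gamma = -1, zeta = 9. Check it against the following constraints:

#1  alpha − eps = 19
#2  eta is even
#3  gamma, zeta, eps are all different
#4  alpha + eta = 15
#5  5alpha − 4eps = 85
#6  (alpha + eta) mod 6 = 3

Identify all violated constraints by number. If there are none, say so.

None — every constraint holds.

#1 alpha − eps = 9 − (-10) = 19 — OK.
#2 eta = 6 is even — OK.
#3 values -1, 9, -10 are pairwise distinct — OK.
#4 alpha + eta = 9 + 6 = 15 — OK.
#5 5alpha − 4eps = 5(9) − 4(-10) = 85 — OK.
#6 alpha + eta = 15; 15 mod 6 = 3 — OK.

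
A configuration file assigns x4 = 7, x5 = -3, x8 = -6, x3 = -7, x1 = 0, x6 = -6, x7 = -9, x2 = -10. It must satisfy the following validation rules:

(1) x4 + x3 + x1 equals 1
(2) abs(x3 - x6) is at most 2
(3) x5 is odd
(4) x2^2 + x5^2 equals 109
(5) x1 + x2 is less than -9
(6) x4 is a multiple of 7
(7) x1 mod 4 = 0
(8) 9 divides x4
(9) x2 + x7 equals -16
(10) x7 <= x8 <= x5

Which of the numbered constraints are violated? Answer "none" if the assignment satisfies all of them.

Violated: 1, 8, and 9.

(1) x4 + x3 + x1 = 7 + (-7) + 0 = 0, not 1  FAIL
(2) abs(-7 - (-6)) = 1; 1 ≤ 2  OK
(3) x5 = -3 is odd  OK
(4) x2^2 + x5^2 = (-10)^2 + (-3)^2 = 100 + 9 = 109  OK
(5) x1 + x2 = 0 + (-10) = -10; -10 < -9  OK
(6) 7 / 7 = 1, so 7 divides 7  OK
(7) 0 mod 4 = 0  OK
(8) 7 = 9*0 + 7, so 9 does not divide 7  FAIL
(9) x2 + x7 = -10 + (-9) = -19, not -16  FAIL
(10) values -9 <= -6 <= -3  OK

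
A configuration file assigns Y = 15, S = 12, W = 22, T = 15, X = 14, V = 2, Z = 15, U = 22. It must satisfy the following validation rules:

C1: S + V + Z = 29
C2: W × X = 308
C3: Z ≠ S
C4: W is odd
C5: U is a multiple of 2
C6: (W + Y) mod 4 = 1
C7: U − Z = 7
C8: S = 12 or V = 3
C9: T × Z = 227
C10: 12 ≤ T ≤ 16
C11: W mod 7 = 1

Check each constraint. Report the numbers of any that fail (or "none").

Constraints 4 and 9 do not hold.

C1: S + V + Z = 12 + 2 + 15 = 29 — OK.
C2: W × X = 22 × 14 = 308 — OK.
C3: Z = 15, S = 12; distinct — OK.
C4: W = 22 is even — violated.
C5: 22 / 2 = 11, so 2 divides 22 — OK.
C6: W + Y = 37; 37 mod 4 = 1 — OK.
C7: U − Z = 22 − 15 = 7 — OK.
C8: S = 12 = 12 (first disjunct) — OK.
C9: T × Z = 15 × 15 = 225, not 227 — violated.
C10: T = 15 lies in [12, 16] — OK.
C11: 22 mod 7 = 1 — OK.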